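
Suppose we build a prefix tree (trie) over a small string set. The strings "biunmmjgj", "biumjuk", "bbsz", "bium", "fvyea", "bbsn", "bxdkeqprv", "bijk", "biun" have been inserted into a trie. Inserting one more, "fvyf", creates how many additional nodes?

1

Walking "fvyf" from the root, the first 3 characters ("fvy") follow existing edges; "f" is the first miss.
New nodes needed: |"fvyf"| − 3 = 4 − 3 = 1.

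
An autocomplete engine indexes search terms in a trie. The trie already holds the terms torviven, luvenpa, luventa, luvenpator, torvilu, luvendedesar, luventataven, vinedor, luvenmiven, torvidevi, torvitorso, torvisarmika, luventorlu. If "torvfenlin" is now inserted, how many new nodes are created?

"torv" is already a path in the trie; the remaining "fenlin" must be added.
So 10 − 4 = 6 new nodes.

6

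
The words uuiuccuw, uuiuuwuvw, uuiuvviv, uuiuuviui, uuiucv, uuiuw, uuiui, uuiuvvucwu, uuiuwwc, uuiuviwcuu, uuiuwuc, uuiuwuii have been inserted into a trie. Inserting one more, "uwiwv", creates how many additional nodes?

4

The longest prefix of "uwiwv" already in the trie is "u" (length 1).
New nodes needed: |"uwiwv"| − 1 = 5 − 1 = 4.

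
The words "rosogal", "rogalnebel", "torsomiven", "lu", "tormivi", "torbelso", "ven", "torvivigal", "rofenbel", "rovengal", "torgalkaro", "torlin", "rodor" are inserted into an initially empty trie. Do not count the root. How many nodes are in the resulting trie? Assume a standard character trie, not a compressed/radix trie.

For each word, the new-node count is its length minus the longest prefix already in the trie:
  "rosogal" → 7 new (r, o, s, o, g, a, l)
  "rogalnebel" → prefix "ro" already present; 8 new (g, a, l, n, e, b, e, l)
  "torsomiven" → 10 new (t, o, r, s, o, m, i, v, e, n)
  "lu" → 2 new (l, u)
  "tormivi" → prefix "tor" already present; 4 new (m, i, v, i)
  "torbelso" → prefix "tor" already present; 5 new (b, e, l, s, o)
  "ven" → 3 new (v, e, n)
  "torvivigal" → prefix "tor" already present; 7 new (v, i, v, i, g, a, l)
  "rofenbel" → prefix "ro" already present; 6 new (f, e, n, b, e, l)
  "rovengal" → prefix "ro" already present; 6 new (v, e, n, g, a, l)
  "torgalkaro" → prefix "tor" already present; 7 new (g, a, l, k, a, r, o)
  "torlin" → prefix "tor" already present; 3 new (l, i, n)
  "rodor" → prefix "ro" already present; 3 new (d, o, r)
Total nodes = 7 + 8 + 10 + 2 + 4 + 5 + 3 + 7 + 6 + 6 + 7 + 3 + 3 = 71

71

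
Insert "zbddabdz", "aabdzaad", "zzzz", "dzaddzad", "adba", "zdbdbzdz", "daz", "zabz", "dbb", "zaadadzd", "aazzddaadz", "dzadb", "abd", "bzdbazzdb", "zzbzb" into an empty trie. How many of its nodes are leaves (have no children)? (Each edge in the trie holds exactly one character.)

Leaves are exactly the stored words that no other stored word extends.
Those words: "aabdzaad", "aazzddaadz", "abd", "adba", "bzdbazzdb", "daz", "dbb", "dzadb", "dzaddzad", "zaadadzd", "zabz", "zbddabdz", "zdbdbzdz", "zzbzb", "zzzz"
Leaf count: 15

15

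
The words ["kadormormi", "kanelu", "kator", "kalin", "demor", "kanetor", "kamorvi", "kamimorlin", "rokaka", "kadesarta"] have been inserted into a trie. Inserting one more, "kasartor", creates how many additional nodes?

"ka" is already a path in the trie; the remaining "sartor" must be added.
So 8 − 2 = 6 new nodes.

6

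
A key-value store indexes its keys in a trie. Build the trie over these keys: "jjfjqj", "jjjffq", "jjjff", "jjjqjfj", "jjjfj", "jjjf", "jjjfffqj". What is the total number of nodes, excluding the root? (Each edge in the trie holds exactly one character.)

Trie structure (* marks end of a word):
(root)
└─ j
   └─ j
      ├─ f
      │  └─ j
      │     └─ q
      │        └─ j *
      └─ j
         ├─ f *
         │  ├─ f *
         │  │  ├─ f
         │  │  │  └─ q
         │  │  │     └─ j *
         │  │  └─ q *
         │  └─ j *
         └─ q
            └─ j
               └─ f
                  └─ j *
Counting every labelled node above: 18.

18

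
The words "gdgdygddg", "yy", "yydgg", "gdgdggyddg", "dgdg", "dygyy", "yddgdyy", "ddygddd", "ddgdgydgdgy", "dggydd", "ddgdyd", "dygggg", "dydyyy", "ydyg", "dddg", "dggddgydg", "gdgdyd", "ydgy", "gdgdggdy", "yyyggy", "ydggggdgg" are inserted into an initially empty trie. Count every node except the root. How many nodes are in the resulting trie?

87

Trace insertions, counting only characters that open a new branch:
  "gdgdygddg" → 9 new (g, d, g, d, y, g, d, d, g)
  "yy" → 2 new (y, y)
  "yydgg" → prefix "yy" already present; 3 new (d, g, g)
  "gdgdggyddg" → prefix "gdgd" already present; 6 new (g, g, y, d, d, g)
  "dgdg" → 4 new (d, g, d, g)
  "dygyy" → prefix "d" already present; 4 new (y, g, y, y)
  "yddgdyy" → prefix "y" already present; 6 new (d, d, g, d, y, y)
  "ddygddd" → prefix "d" already present; 6 new (d, y, g, d, d, d)
  "ddgdgydgdgy" → prefix "dd" already present; 9 new (g, d, g, y, d, g, d, g, y)
  "dggydd" → prefix "dg" already present; 4 new (g, y, d, d)
  "ddgdyd" → prefix "ddgd" already present; 2 new (y, d)
  "dygggg" → prefix "dyg" already present; 3 new (g, g, g)
  "dydyyy" → prefix "dy" already present; 4 new (d, y, y, y)
  "ydyg" → prefix "yd" already present; 2 new (y, g)
  "dddg" → prefix "dd" already present; 2 new (d, g)
  "dggddgydg" → prefix "dgg" already present; 6 new (d, d, g, y, d, g)
  "gdgdyd" → prefix "gdgdy" already present; 1 new (d)
  "ydgy" → prefix "yd" already present; 2 new (g, y)
  "gdgdggdy" → prefix "gdgdgg" already present; 2 new (d, y)
  "yyyggy" → prefix "yy" already present; 4 new (y, g, g, y)
  "ydggggdgg" → prefix "ydg" already present; 6 new (g, g, g, d, g, g)
Total nodes = 9 + 2 + 3 + 6 + 4 + 4 + 6 + 6 + 9 + 4 + 2 + 3 + 4 + 2 + 2 + 6 + 1 + 2 + 2 + 4 + 6 = 87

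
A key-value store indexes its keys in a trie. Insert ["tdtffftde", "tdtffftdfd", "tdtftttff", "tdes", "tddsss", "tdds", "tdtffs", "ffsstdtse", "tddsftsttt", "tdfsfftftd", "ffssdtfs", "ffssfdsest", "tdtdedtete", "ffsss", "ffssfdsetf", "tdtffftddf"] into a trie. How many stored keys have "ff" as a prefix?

Walk to "ff"; the words in its subtree are exactly those with that prefix.
Words under "ff": ffssdtfs, ffssfdsest, ffssfdsetf, ffsss, ffsstdtse
Count: 5

5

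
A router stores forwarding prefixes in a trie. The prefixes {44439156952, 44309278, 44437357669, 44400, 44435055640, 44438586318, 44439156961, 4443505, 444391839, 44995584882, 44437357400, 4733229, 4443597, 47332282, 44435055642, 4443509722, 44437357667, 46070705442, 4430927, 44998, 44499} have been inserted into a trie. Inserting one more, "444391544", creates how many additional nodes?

2

Walking "444391544" from the root, the first 7 characters ("4443915") follow existing edges; "4" is the first miss.
Each of the 2 remaining characters creates one node.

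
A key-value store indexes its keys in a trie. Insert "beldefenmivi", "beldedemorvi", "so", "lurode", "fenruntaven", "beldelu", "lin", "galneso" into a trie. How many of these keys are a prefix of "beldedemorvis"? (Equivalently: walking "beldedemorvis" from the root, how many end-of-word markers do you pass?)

Walk "beldedemorvis" from the root; an end-of-word marker is hit whenever a stored word is a prefix of "beldedemorvis".
Prefixes of the query that are stored words: "beldedemorvi"
Count: 1

1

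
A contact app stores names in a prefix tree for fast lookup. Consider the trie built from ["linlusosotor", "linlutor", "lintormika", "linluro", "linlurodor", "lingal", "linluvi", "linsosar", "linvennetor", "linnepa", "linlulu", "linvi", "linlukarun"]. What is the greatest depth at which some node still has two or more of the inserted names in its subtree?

The deepest shared node is where two words last agree before diverging.
e.g. "linluro" and "linlurodor" share the prefix "linluro" of length 7; no pair shares a longer one.
Longest shared-prefix length: 7

7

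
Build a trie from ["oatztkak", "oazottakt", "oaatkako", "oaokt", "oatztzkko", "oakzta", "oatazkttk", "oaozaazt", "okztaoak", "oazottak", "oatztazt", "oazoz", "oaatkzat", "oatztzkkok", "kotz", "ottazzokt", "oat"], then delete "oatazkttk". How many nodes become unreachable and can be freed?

6

A node on "oatazkttk"'s path can go only if nothing else ends at it or branches off below it.
The suffix "azkttk" (6 nodes) is used only by "oatazkttk"; the node for "oat" still has the child "z", so pruning stops there.
Nodes removed: 6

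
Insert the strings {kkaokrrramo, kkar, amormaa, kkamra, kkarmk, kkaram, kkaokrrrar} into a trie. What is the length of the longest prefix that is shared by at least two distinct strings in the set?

9

Equivalently: take the maximum, over all pairs, of their longest common prefix length.
"kkaokrrramo" and "kkaokrrrar" agree on "kkaokrrra" (9 characters) before diverging; nothing deeper is shared.
Longest shared-prefix length: 9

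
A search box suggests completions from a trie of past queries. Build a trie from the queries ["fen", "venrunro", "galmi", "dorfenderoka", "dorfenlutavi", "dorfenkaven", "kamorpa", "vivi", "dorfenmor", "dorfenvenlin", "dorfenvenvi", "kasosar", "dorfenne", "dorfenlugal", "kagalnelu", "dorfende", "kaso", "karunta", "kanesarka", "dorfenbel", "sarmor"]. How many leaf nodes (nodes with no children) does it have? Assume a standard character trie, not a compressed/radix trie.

19

Leaves are exactly the stored words that no other stored word extends.
Those words: "dorfenbel", "dorfenderoka", "dorfenkaven", "dorfenlugal", "dorfenlutavi", "dorfenmor", "dorfenne", "dorfenvenlin", "dorfenvenvi", "fen", "galmi", "kagalnelu", "kamorpa", "kanesarka", "karunta", "kasosar", "sarmor", "venrunro", "vivi"
Leaf count: 19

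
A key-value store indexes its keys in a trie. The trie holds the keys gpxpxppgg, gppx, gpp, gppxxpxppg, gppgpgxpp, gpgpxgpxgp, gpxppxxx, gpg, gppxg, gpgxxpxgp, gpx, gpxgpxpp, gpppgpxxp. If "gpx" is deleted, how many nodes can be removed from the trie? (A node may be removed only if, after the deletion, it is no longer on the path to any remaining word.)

A node on "gpx"'s path can go only if nothing else ends at it or branches off below it.
Every node on "gpx" is still needed (e.g. by "gpxpxppgg"), so nothing is freed.
Nodes removed: 0

0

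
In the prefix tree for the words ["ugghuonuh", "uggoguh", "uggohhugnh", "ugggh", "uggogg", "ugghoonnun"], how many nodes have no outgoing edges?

6

Leaves are exactly the stored words that no other stored word extends.
Those words: "ugggh", "ugghoonnun", "ugghuonuh", "uggogg", "uggoguh", "uggohhugnh"
Leaf count: 6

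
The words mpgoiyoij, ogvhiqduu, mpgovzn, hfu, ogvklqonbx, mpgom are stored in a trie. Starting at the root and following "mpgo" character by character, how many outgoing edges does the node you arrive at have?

The children of the "mpgo" node are the distinct next characters among strings starting with "mpgo".
Characters that immediately follow "mpgo" among the stored strings: {i, m, v}.
That node has 3 child edges.

3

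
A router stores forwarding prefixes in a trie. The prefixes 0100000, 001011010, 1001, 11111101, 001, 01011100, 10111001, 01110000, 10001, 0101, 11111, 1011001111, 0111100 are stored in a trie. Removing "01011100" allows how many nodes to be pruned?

4

After clearing the end-marker at "01011100", prune upward until reaching a node still needed by another word.
The suffix "1100" (4 nodes) is used only by "01011100"; "0101" is itself a stored word, so pruning stops there.
Nodes removed: 4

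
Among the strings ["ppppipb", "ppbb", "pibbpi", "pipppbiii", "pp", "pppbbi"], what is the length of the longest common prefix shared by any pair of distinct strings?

3

The deepest shared node is where two words last agree before diverging.
e.g. "pppbbi" and "ppppipb" share the prefix "ppp" of length 3; no pair shares a longer one.
Longest shared-prefix length: 3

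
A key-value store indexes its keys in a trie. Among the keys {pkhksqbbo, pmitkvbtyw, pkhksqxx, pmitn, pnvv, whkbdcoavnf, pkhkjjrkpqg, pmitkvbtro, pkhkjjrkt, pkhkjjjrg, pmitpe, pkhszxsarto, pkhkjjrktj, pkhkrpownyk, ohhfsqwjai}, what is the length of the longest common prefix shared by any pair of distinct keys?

9

Look for the deepest trie node that still has at least two words in its subtree.
e.g. "pkhkjjrkt" and "pkhkjjrktj" share the prefix "pkhkjjrkt" of length 9; no pair shares a longer one.
Longest shared-prefix length: 9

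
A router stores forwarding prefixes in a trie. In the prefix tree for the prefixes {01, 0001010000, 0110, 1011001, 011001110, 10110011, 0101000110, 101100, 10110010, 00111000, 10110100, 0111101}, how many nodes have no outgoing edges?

8

Leaves are exactly the stored words that no other stored word extends.
Those words: "0001010000", "00111000", "0101000110", "011001110", "0111101", "10110010", "10110011", "10110100"
Leaf count: 8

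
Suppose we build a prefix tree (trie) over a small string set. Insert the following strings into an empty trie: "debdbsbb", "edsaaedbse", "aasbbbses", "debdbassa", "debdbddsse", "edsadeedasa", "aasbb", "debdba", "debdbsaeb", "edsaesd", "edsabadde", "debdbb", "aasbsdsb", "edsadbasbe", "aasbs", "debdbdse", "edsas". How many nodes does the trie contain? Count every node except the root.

67

Trace insertions, counting only characters that open a new branch:
  "debdbsbb" → 8 new (d, e, b, d, b, s, b, b)
  "edsaaedbse" → 10 new (e, d, s, a, a, e, d, b, s, e)
  "aasbbbses" → 9 new (a, a, s, b, b, b, s, e, s)
  "debdbassa" → prefix "debdb" already present; 4 new (a, s, s, a)
  "debdbddsse" → prefix "debdb" already present; 5 new (d, d, s, s, e)
  "edsadeedasa" → prefix "edsa" already present; 7 new (d, e, e, d, a, s, a)
  "aasbb" → prefix "aasbb" already present; 0 new (none)
  "debdba" → prefix "debdba" already present; 0 new (none)
  "debdbsaeb" → prefix "debdbs" already present; 3 new (a, e, b)
  "edsaesd" → prefix "edsa" already present; 3 new (e, s, d)
  "edsabadde" → prefix "edsa" already present; 5 new (b, a, d, d, e)
  "debdbb" → prefix "debdb" already present; 1 new (b)
  "aasbsdsb" → prefix "aasb" already present; 4 new (s, d, s, b)
  "edsadbasbe" → prefix "edsad" already present; 5 new (b, a, s, b, e)
  "aasbs" → prefix "aasbs" already present; 0 new (none)
  "debdbdse" → prefix "debdbd" already present; 2 new (s, e)
  "edsas" → prefix "edsa" already present; 1 new (s)
Total nodes = 8 + 10 + 9 + 4 + 5 + 7 + 0 + 0 + 3 + 3 + 5 + 1 + 4 + 5 + 0 + 2 + 1 = 67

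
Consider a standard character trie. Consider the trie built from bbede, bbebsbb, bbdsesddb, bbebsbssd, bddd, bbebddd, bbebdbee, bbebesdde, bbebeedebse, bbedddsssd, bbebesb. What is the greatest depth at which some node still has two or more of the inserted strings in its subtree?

The deepest shared node is where two words last agree before diverging.
e.g. "bbebesb" and "bbebesdde" share the prefix "bbebes" of length 6; no pair shares a longer one.
Longest shared-prefix length: 6

6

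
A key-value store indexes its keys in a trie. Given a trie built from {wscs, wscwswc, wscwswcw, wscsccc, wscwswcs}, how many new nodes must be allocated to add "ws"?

"ws" is already a full path in the trie; only an end-marker is added.
No new nodes are needed: 0.

0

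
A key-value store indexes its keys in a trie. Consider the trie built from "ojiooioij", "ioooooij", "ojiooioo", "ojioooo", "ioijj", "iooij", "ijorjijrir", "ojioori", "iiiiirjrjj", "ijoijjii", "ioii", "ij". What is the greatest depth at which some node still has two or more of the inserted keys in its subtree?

7

Look for the deepest trie node that still has at least two words in its subtree.
e.g. "ojiooioij" and "ojiooioo" share the prefix "ojiooio" of length 7; no pair shares a longer one.
Longest shared-prefix length: 7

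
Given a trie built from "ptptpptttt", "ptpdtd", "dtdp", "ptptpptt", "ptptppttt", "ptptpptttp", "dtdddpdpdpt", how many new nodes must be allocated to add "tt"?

2

No existing word starts with "t", so every character of "tt" needs a new node.
2 − 0 = 2 new nodes.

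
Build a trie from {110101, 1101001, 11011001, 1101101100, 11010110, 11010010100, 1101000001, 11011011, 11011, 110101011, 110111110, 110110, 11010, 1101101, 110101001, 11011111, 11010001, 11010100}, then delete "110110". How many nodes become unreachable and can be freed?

A node on "110110"'s path can go only if nothing else ends at it or branches off below it.
Every node on "110110" is still needed (e.g. by "11011001"), so nothing is freed.
Nodes removed: 0

0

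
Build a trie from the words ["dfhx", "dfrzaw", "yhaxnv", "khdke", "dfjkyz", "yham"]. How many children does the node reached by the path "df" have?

Walk "df" from the root, arriving at one node.
Distinct next characters after "df": h, j, r.
That node has 3 child edges.

3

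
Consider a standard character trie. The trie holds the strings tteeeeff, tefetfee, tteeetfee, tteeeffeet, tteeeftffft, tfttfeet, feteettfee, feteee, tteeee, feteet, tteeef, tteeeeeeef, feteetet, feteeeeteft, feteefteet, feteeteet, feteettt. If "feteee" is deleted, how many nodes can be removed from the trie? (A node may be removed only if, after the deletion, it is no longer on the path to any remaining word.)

Walk "feteee" from the leaf back toward the root, removing each node that no remaining word uses.
Every node on "feteee" is still needed (e.g. by "feteeeeteft"), so nothing is freed.
Nodes removed: 0

0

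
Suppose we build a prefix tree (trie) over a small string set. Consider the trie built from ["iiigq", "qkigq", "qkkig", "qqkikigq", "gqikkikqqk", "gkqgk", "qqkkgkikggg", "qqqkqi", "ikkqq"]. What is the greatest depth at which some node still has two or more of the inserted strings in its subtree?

3

The deepest shared node is where two words last agree before diverging.
"qqkikigq" and "qqkkgkikggg" agree on "qqk" (3 characters) before diverging; nothing deeper is shared.
Longest shared-prefix length: 3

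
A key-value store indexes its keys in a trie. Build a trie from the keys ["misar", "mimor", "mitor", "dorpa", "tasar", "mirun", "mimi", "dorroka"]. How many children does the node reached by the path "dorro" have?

1

The children of the "dorro" node are the distinct next characters among strings starting with "dorro".
Distinct next characters after "dorro": k.
That node has 1 child edge.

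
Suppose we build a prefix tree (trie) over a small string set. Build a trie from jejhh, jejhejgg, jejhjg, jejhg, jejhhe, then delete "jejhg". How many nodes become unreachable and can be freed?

1

A node on "jejhg"'s path can go only if nothing else ends at it or branches off below it.
The suffix "g" (1 node) is used only by "jejhg"; the node for "jejh" still has the child "h", so pruning stops there.
Nodes removed: 1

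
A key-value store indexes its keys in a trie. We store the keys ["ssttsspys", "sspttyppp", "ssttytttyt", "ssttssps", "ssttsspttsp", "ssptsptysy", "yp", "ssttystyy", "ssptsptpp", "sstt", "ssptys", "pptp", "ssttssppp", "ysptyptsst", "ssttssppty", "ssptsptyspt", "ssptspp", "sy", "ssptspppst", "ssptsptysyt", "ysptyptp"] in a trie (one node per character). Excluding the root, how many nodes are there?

69

Count nodes per top-level branch (shared prefixes stored once):
  'p'-branch (pptp): 4 nodes
  's'-branch (ssptspp, ssptspppst, ssptsptpp, ssptsptyspt, ssptsptysy, ssptsptysyt, sspttyppp, ssptys, sstt, ssttssppp, ssttssppty, ssttssps, ssttsspttsp, ssttsspys, ssttystyy, ssttytttyt, sy): 53 nodes
  'y'-branch (yp, ysptyptp, ysptyptsst): 12 nodes
Sum: 69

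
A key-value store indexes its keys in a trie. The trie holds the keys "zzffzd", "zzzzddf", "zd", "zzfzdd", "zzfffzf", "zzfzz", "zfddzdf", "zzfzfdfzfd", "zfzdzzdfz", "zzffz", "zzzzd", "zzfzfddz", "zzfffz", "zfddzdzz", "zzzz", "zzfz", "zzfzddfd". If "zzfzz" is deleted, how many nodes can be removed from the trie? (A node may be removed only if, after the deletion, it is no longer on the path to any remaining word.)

1

After clearing the end-marker at "zzfzz", prune upward until reaching a node still needed by another word.
The suffix "z" (1 node) is used only by "zzfzz"; the node for "zzfz" still has the child "d", so pruning stops there.
Nodes removed: 1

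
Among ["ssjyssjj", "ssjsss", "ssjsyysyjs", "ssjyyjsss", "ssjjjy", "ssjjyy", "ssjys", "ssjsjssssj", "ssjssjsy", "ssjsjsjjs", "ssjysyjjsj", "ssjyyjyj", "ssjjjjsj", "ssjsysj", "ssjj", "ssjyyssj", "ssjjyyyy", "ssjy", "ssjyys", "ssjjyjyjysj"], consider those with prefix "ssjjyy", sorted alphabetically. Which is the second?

ssjjyyyy

Filter for "ssjjyy…" and sort: "ssjjyy", "ssjjyyyy"
Position 2: ssjjyyyy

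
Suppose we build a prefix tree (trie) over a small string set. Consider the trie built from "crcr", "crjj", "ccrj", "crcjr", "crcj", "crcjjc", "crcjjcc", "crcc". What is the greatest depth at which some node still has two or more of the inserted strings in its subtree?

Look for the deepest trie node that still has at least two words in its subtree.
e.g. "crcjjc" and "crcjjcc" share the prefix "crcjjc" of length 6; no pair shares a longer one.
Longest shared-prefix length: 6

6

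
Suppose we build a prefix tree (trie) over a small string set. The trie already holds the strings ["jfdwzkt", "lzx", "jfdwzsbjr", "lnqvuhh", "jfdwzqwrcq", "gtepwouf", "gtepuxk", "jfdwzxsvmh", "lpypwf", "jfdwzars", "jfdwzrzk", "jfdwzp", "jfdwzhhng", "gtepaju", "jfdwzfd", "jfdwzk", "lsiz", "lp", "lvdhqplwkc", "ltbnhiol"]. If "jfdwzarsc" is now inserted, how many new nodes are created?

"jfdwzars" is already a path in the trie; the remaining "c" must be added.
Each of the 1 remaining characters creates one node.

1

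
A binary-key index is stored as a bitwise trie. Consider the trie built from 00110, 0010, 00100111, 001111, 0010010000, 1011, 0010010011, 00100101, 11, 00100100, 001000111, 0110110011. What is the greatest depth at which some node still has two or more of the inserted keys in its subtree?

The deepest shared node is where two words last agree before diverging.
"00100100" and "0010010000" agree on "00100100" (8 characters) before diverging; nothing deeper is shared.
Longest shared-prefix length: 8

8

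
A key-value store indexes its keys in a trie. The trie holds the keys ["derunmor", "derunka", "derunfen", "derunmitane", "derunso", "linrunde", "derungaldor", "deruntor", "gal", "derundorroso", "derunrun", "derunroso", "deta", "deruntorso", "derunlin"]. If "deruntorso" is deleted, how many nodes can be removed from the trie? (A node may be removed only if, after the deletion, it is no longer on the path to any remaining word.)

A node on "deruntorso"'s path can go only if nothing else ends at it or branches off below it.
The suffix "so" (2 nodes) is used only by "deruntorso"; "deruntor" is itself a stored word, so pruning stops there.
Nodes removed: 2

2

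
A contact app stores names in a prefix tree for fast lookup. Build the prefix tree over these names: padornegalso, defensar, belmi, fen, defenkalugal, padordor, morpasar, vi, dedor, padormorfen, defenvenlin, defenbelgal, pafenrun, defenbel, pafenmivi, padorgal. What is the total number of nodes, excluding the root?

82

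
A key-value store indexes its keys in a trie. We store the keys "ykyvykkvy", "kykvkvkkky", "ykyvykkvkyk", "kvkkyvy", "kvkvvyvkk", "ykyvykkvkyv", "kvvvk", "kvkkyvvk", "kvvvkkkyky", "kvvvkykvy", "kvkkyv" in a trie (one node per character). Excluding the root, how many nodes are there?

49

Trace insertions, counting only characters that open a new branch:
  "ykyvykkvy" → 9 new (y, k, y, v, y, k, k, v, y)
  "kykvkvkkky" → 10 new (k, y, k, v, k, v, k, k, k, y)
  "ykyvykkvkyk" → prefix "ykyvykkv" already present; 3 new (k, y, k)
  "kvkkyvy" → prefix "k" already present; 6 new (v, k, k, y, v, y)
  "kvkvvyvkk" → prefix "kvk" already present; 6 new (v, v, y, v, k, k)
  "ykyvykkvkyv" → prefix "ykyvykkvky" already present; 1 new (v)
  "kvvvk" → prefix "kv" already present; 3 new (v, v, k)
  "kvkkyvvk" → prefix "kvkkyv" already present; 2 new (v, k)
  "kvvvkkkyky" → prefix "kvvvk" already present; 5 new (k, k, y, k, y)
  "kvvvkykvy" → prefix "kvvvk" already present; 4 new (y, k, v, y)
  "kvkkyv" → prefix "kvkkyv" already present; 0 new (none)
Total nodes = 9 + 10 + 3 + 6 + 6 + 1 + 3 + 2 + 5 + 4 + 0 = 49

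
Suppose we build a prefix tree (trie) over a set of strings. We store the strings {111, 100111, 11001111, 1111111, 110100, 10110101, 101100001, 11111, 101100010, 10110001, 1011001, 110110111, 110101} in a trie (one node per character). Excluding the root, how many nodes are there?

40

Trie structure (* marks end of a word):
(root)
└─ 1
   ├─ 0
   │  ├─ 0
   │  │  └─ 1
   │  │     └─ 1
   │  │        └─ 1 *
   │  └─ 1
   │     └─ 1
   │        └─ 0
   │           ├─ 0
   │           │  ├─ 0
   │           │  │  ├─ 0
   │           │  │  │  └─ 1 *
   │           │  │  └─ 1 *
   │           │  │     └─ 0 *
   │           │  └─ 1 *
   │           └─ 1
   │              └─ 0
   │                 └─ 1 *
   └─ 1
      ├─ 0
      │  ├─ 0
      │  │  └─ 1
      │  │     └─ 1
      │  │        └─ 1
      │  │           └─ 1 *
      │  └─ 1
      │     ├─ 0
      │     │  ├─ 0 *
      │     │  └─ 1 *
      │     └─ 1
      │        └─ 0
      │           └─ 1
      │              └─ 1
      │                 └─ 1 *
      └─ 1 *
         └─ 1
            └─ 1 *
               └─ 1
                  └─ 1 *
Counting every labelled node above: 40.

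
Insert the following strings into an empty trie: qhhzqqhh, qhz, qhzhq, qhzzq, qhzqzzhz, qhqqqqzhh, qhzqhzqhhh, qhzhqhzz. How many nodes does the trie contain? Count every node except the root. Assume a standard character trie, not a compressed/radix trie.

34

Count nodes per top-level branch (shared prefixes stored once):
  'q'-branch (qhhzqqhh, qhqqqqzhh, qhz, qhzhq, qhzhqhzz, qhzqhzqhhh, qhzqzzhz, qhzzq): 34 nodes
Sum: 34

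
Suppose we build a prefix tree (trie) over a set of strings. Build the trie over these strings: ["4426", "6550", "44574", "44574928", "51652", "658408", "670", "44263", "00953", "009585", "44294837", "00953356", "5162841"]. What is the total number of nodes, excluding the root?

45

Insert word by word; a character creates a node only if that edge doesn't already exist:
  "4426" → 4 new (4, 4, 2, 6)
  "6550" → 4 new (6, 5, 5, 0)
  "44574" → prefix "44" already present; 3 new (5, 7, 4)
  "44574928" → prefix "44574" already present; 3 new (9, 2, 8)
  "51652" → 5 new (5, 1, 6, 5, 2)
  "658408" → prefix "65" already present; 4 new (8, 4, 0, 8)
  "670" → prefix "6" already present; 2 new (7, 0)
  "44263" → prefix "4426" already present; 1 new (3)
  "00953" → 5 new (0, 0, 9, 5, 3)
  "009585" → prefix "0095" already present; 2 new (8, 5)
  "44294837" → prefix "442" already present; 5 new (9, 4, 8, 3, 7)
  "00953356" → prefix "00953" already present; 3 new (3, 5, 6)
  "5162841" → prefix "516" already present; 4 new (2, 8, 4, 1)
Total nodes = 4 + 4 + 3 + 3 + 5 + 4 + 2 + 1 + 5 + 2 + 5 + 3 + 4 = 45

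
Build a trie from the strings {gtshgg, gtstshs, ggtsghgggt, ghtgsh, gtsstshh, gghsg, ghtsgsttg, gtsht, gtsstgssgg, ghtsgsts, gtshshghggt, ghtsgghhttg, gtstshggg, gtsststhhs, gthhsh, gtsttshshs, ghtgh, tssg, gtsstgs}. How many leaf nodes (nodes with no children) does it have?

18

Leaves are exactly the stored words that no other stored word extends.
Those words: "gghsg", "ggtsghgggt", "ghtgh", "ghtgsh", "ghtsgghhttg", "ghtsgsts", "ghtsgsttg", "gthhsh", "gtshgg", "gtshshghggt", "gtsht", "gtsstgssgg", "gtsstshh", "gtsststhhs", "gtstshggg", "gtstshs", "gtsttshshs", "tssg"
Leaf count: 18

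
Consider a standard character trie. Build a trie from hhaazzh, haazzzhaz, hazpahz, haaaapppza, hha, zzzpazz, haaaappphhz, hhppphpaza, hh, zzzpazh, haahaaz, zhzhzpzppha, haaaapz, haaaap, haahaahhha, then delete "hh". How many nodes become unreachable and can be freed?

0

After clearing the end-marker at "hh", prune upward until reaching a node still needed by another word.
Every node on "hh" is still needed (e.g. by "hhaazzh"), so nothing is freed.
Nodes removed: 0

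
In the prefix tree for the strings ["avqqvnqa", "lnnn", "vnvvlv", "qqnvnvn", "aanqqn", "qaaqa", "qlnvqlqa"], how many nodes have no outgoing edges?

Leaves are exactly the stored words that no other stored word extends.
Those words: "aanqqn", "avqqvnqa", "lnnn", "qaaqa", "qlnvqlqa", "qqnvnvn", "vnvvlv"
Leaf count: 7

7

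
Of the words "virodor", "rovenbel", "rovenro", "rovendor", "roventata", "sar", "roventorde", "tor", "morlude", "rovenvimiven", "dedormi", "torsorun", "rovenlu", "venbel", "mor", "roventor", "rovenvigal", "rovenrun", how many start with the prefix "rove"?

Filter for entries beginning with "rove":
Words under "rove": rovenbel, rovendor, rovenlu, rovenro, rovenrun, roventata, roventor, roventorde, rovenvigal, rovenvimiven
Count: 10

10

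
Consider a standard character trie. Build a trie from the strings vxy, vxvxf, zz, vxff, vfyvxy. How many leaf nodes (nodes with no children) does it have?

5

A leaf is a node with no children — equivalently, the end of a word that is not a proper prefix of any other stored word.
Those words: "vfyvxy", "vxff", "vxvxf", "vxy", "zz"
Leaf count: 5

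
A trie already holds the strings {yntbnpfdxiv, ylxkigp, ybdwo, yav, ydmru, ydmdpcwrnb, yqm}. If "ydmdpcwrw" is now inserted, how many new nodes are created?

Walking "ydmdpcwrw" from the root, the first 8 characters ("ydmdpcwr") follow existing edges; "w" is the first miss.
So 9 − 8 = 1 new nodes.

1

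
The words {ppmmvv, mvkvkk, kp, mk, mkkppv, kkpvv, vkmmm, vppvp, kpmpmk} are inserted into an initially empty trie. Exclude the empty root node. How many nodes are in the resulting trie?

Insert word by word; a character creates a node only if that edge doesn't already exist:
  "ppmmvv" → 6 new (p, p, m, m, v, v)
  "mvkvkk" → 6 new (m, v, k, v, k, k)
  "kp" → 2 new (k, p)
  "mk" → prefix "m" already present; 1 new (k)
  "mkkppv" → prefix "mk" already present; 4 new (k, p, p, v)
  "kkpvv" → prefix "k" already present; 4 new (k, p, v, v)
  "vkmmm" → 5 new (v, k, m, m, m)
  "vppvp" → prefix "v" already present; 4 new (p, p, v, p)
  "kpmpmk" → prefix "kp" already present; 4 new (m, p, m, k)
Total nodes = 6 + 6 + 2 + 1 + 4 + 4 + 5 + 4 + 4 = 36

36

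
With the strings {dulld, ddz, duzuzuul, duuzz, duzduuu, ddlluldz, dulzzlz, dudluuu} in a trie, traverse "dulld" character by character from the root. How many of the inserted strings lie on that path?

1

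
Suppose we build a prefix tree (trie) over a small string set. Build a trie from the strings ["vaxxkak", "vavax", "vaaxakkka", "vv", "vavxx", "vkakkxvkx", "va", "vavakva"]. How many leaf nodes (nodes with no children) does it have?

7

Leaves are exactly the stored words that no other stored word extends.
Those words: "vaaxakkka", "vavakva", "vavax", "vavxx", "vaxxkak", "vkakkxvkx", "vv"
Leaf count: 7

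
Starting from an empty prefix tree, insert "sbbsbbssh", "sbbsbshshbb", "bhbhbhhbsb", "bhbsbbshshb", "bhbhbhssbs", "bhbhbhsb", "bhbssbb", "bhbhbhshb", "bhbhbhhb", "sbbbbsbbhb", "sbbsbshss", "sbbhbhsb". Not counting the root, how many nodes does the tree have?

For each word, the new-node count is its length minus the longest prefix already in the trie:
  "sbbsbbssh" → 9 new (s, b, b, s, b, b, s, s, h)
  "sbbsbshshbb" → prefix "sbbsb" already present; 6 new (s, h, s, h, b, b)
  "bhbhbhhbsb" → 10 new (b, h, b, h, b, h, h, b, s, b)
  "bhbsbbshshb" → prefix "bhb" already present; 8 new (s, b, b, s, h, s, h, b)
  "bhbhbhssbs" → prefix "bhbhbh" already present; 4 new (s, s, b, s)
  "bhbhbhsb" → prefix "bhbhbhs" already present; 1 new (b)
  "bhbssbb" → prefix "bhbs" already present; 3 new (s, b, b)
  "bhbhbhshb" → prefix "bhbhbhs" already present; 2 new (h, b)
  "bhbhbhhb" → prefix "bhbhbhhb" already present; 0 new (none)
  "sbbbbsbbhb" → prefix "sbb" already present; 7 new (b, b, s, b, b, h, b)
  "sbbsbshss" → prefix "sbbsbshs" already present; 1 new (s)
  "sbbhbhsb" → prefix "sbb" already present; 5 new (h, b, h, s, b)
Total nodes = 9 + 6 + 10 + 8 + 4 + 1 + 3 + 2 + 0 + 7 + 1 + 5 = 56

56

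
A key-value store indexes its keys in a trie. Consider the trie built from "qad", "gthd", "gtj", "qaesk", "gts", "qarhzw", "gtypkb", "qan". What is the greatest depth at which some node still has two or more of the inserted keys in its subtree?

Equivalently: take the maximum, over all pairs, of their longest common prefix length.
"gthd" and "gtj" agree on "gt" (2 characters) before diverging; nothing deeper is shared.
Longest shared-prefix length: 2

2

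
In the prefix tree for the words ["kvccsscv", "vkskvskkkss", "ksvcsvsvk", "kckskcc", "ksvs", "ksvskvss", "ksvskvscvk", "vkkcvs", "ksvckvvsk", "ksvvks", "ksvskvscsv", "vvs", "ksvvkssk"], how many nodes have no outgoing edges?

11

A leaf is a node with no children — equivalently, the end of a word that is not a proper prefix of any other stored word.
Those words: "kckskcc", "ksvckvvsk", "ksvcsvsvk", "ksvskvscsv", "ksvskvscvk", "ksvskvss", "ksvvkssk", "kvccsscv", "vkkcvs", "vkskvskkkss", "vvs"
Leaf count: 11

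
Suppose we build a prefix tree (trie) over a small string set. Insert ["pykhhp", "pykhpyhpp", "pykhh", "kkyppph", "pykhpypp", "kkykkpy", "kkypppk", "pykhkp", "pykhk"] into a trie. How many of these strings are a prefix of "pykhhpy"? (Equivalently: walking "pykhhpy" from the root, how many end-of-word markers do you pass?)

Traverse "pykhhpy" character by character; count nodes along the way that are marked as word ends.
Prefixes of the query that are stored words: "pykhh", "pykhhp"
Count: 2

2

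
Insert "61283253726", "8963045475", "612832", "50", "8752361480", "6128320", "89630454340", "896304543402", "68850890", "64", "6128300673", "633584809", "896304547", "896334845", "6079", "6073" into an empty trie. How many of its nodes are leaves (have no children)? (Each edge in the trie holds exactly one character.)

Leaves are exactly the stored words that no other stored word extends.
Those words: "50", "6073", "6079", "6128300673", "6128320", "61283253726", "633584809", "64", "68850890", "8752361480", "896304543402", "8963045475", "896334845"
Leaf count: 13

13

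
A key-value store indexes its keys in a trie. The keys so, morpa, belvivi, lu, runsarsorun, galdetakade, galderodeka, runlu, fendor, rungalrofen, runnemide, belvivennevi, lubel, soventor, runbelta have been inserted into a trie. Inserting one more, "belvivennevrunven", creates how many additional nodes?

"belvivennev" is already a path in the trie; the remaining "runven" must be added.
New nodes needed: |"belvivennevrunven"| − 11 = 17 − 11 = 6.

6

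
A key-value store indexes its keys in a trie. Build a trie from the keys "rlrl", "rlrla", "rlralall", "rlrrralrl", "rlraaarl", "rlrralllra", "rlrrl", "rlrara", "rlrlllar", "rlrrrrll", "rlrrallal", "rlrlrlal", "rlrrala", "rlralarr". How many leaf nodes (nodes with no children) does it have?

Leaves are exactly the stored words that no other stored word extends.
Those words: "rlraaarl", "rlralall", "rlralarr", "rlrara", "rlrla", "rlrlllar", "rlrlrlal", "rlrrala", "rlrrallal", "rlrralllra", "rlrrl", "rlrrralrl", "rlrrrrll"
Leaf count: 13

13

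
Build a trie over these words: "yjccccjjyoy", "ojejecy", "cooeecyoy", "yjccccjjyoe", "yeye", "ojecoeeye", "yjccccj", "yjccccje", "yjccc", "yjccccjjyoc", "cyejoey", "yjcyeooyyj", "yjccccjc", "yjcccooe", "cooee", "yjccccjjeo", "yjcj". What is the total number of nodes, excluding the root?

Count nodes per top-level branch (shared prefixes stored once):
  'c'-branch (cooee, cooeecyoy, cyejoey): 15 nodes
  'o'-branch (ojecoeeye, ojejecy): 13 nodes
  'y'-branch (yeye, yjccc, yjccccj, yjccccjc, yjccccje, yjccccjjeo, yjccccjjyoc, yjccccjjyoe, yjccccjjyoy, yjcccooe, yjcj, yjcyeooyyj): 31 nodes
Sum: 59

59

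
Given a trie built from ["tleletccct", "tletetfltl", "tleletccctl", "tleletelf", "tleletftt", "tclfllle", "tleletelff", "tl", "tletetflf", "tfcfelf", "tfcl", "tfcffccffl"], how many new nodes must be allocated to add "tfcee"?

2

"tfc" is already a path in the trie; the remaining "ee" must be added.
So 5 − 3 = 2 new nodes.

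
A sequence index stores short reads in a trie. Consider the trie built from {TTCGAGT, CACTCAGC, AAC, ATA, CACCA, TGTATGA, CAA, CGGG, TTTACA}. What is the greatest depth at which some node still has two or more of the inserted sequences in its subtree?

3

The deepest shared node is where two words last agree before diverging.
e.g. "CACCA" and "CACTCAGC" share the prefix "CAC" of length 3; no pair shares a longer one.
Longest shared-prefix length: 3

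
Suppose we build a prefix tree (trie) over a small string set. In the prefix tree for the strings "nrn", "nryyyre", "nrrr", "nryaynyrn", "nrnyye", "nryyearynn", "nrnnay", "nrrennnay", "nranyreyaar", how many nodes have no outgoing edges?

8

A leaf is a node with no children — equivalently, the end of a word that is not a proper prefix of any other stored word.
Those words: "nranyreyaar", "nrnnay", "nrnyye", "nrrennnay", "nrrr", "nryaynyrn", "nryyearynn", "nryyyre"
Leaf count: 8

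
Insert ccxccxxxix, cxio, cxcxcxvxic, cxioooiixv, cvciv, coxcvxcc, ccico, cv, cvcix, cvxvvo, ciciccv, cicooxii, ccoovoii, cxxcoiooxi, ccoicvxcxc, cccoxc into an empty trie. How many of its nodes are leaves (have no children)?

14

Leaves are exactly the stored words that no other stored word extends.
Those words: "cccoxc", "ccico", "ccoicvxcxc", "ccoovoii", "ccxccxxxix", "ciciccv", "cicooxii", "coxcvxcc", "cvciv", "cvcix", "cvxvvo", "cxcxcxvxic", "cxioooiixv", "cxxcoiooxi"
Leaf count: 14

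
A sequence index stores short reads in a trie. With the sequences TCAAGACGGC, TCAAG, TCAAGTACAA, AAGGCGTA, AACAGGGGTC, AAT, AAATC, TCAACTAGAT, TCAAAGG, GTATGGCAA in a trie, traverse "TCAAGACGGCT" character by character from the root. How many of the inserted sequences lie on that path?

2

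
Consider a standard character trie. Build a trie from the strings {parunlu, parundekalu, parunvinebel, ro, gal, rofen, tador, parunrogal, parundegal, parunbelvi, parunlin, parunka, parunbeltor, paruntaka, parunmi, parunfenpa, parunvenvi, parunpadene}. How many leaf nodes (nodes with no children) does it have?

17

A leaf is a node with no children — equivalently, the end of a word that is not a proper prefix of any other stored word.
Those words: "gal", "parunbeltor", "parunbelvi", "parundegal", "parundekalu", "parunfenpa", "parunka", "parunlin", "parunlu", "parunmi", "parunpadene", "parunrogal", "paruntaka", "parunvenvi", "parunvinebel", "rofen", "tador"
Leaf count: 17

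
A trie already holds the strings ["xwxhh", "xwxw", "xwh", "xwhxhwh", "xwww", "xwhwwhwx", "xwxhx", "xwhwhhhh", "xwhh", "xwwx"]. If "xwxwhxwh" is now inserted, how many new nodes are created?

4

"xwxw" is already a path in the trie; the remaining "hxwh" must be added.
Each of the 4 remaining characters creates one node.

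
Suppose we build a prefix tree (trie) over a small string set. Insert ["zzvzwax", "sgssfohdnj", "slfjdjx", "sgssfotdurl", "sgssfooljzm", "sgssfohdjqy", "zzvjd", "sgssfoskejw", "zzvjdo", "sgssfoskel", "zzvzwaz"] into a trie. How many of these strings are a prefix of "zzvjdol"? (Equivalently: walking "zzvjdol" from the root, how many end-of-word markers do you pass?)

Traverse "zzvjdol" character by character; count nodes along the way that are marked as word ends.
Prefixes of the query that are stored words: "zzvjd", "zzvjdo"
Count: 2

2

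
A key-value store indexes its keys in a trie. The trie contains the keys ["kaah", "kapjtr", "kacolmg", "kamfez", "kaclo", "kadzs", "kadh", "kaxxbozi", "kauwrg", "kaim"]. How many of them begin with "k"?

10

Traverse to the node for "k", then collect every word in that subtree.
Matches: "kaah", "kaclo", "kacolmg", "kadh", "kadzs", "kaim", "kamfez", "kapjtr", "kauwrg", "kaxxbozi"
Count: 10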